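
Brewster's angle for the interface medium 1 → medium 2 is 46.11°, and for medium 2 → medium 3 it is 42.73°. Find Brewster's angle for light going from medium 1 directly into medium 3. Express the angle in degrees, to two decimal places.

θ_B ≈ 43.84°

tan θ_B(1→2) = n₂/n₁ = tan 46.11° = 1.0395.
tan θ_B(2→3) = n₃/n₂ = tan 42.73° = 0.9237.
So n₃/n₁ = (n₂/n₁)(n₃/n₂) = 1.0395 × 0.9237 = 0.9602.
θ_B(1→3) = arctan(0.9602) = 43.84°.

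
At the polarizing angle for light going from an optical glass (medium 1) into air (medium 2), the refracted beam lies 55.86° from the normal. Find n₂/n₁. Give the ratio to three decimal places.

n₂/n₁ ≈ 0.678

At Brewster incidence θ_B = 90° − θ_t = 90° − 55.86° = 34.14°.
Then n₂/n₁ = tan θ_B = tan 34.14° = 0.678.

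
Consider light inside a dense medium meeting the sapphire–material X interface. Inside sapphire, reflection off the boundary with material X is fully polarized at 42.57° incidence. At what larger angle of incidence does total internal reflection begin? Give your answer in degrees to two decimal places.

tan θ_B = n₂/n₁ = tan 42.57° = 0.9186.
Total internal reflection: sin θ_c = n₂/n₁ = 0.9186.
θ_c = arcsin(0.9186) = 66.72°.

θ_c ≈ 66.72°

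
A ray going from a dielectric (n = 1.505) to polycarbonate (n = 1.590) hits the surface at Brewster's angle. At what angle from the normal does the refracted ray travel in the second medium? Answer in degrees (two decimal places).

θ_t ≈ 43.43°

First find Brewster's angle: tan θ_B = 1.590/1.505 = 1.0565, giving θ_B = 46.57°.
At Brewster's angle the reflected and refracted rays are perpendicular, so θ_t = 90° − θ_B = 90° − 46.57° = 43.43°.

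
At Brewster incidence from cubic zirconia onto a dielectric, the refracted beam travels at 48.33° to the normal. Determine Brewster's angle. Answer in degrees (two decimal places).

θ_B ≈ 41.67°

Since the reflected and refracted rays are at right angles at the polarizing angle, θ_B + θ_t = 90°.
θ_B = 90° − 48.33° = 41.67°.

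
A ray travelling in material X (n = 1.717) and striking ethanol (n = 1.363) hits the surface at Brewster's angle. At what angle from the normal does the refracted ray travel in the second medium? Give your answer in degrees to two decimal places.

θ_B = arctan(n₂/n₁) = arctan(1.363/1.717) = 38.44°.
Since θ_B + θ_t = 90° at Brewster incidence, θ_t = 90° − 38.44° = 51.56°.

θ_t ≈ 51.56°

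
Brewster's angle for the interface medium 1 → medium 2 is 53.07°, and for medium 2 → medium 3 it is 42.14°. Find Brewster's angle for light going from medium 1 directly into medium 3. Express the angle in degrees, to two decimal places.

θ_B ≈ 50.28°

Each Brewster angle gives a ratio: n₂/n₁ = tan 53.07° = 1.3304, n₃/n₂ = tan 42.14° = 0.9048.
n₃/n₁ = 1.2038. Then tan θ_B(1→3) = n₃/n₁, so θ_B(1→3) = arctan(1.2038) = 50.28°.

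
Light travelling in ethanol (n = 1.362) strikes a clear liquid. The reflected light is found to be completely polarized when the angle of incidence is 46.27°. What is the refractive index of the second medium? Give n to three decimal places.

n ≈ 1.424

Brewster's law: tan θ_B = n₂/n₁ (light incident in ethanol, refracted into a clear liquid).
n₂ = n₁ tan θ_B = 1.362 × tan 46.27° = 1.424.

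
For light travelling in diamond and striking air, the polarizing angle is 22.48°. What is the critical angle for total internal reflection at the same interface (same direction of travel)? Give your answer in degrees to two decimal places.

n₂/n₁ = tan 22.48° = 0.4138; the critical angle satisfies sin θ_c = n₂/n₁.
θ_c = arcsin(0.4138) = 24.44°.

θ_c ≈ 24.44°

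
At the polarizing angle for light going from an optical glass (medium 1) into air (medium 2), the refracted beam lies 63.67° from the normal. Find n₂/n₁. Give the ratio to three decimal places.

θ_B + θ_t = 90°, so θ_B = 90° − 63.67° = 26.33°.
tan θ_B = n₂/n₁, so n₂/n₁ = tan 26.33° = 0.495.

n₂/n₁ ≈ 0.495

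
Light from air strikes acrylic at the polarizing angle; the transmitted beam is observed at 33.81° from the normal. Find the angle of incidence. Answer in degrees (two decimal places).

Since the reflected and refracted rays are at right angles at the polarizing angle, θ_B + θ_t = 90°.
θ_B = 90° − 33.81° = 56.19°.

θ_B ≈ 56.19°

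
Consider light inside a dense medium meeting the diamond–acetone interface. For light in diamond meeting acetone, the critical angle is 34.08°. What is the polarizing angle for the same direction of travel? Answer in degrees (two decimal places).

θ_B ≈ 29.26°

At the critical angle sin θ_c = n₂/n₁, giving n₂/n₁ = sin 34.08° = 0.5603.
Then tan θ_B = n₂/n₁ = 0.5603, so θ_B = arctan 0.5603 = 29.26°.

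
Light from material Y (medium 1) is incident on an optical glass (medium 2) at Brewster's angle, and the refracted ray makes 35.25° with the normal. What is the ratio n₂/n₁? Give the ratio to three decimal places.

At Brewster incidence θ_B = 90° − θ_t = 90° − 35.25° = 54.75°.
tan θ_B = n₂/n₁, so n₂/n₁ = tan 54.75° = 1.415.

n₂/n₁ ≈ 1.415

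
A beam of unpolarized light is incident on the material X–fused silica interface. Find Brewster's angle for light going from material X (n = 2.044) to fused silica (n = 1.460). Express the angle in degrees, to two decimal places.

tan θ_B = n₂/n₁ = 1.460/2.044 = 0.7143.
So θ_B = arctan 0.7143 = 35.54°.

θ_B ≈ 35.54°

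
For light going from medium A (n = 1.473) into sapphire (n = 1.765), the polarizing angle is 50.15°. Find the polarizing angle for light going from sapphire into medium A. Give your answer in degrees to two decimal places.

tan θ_B' = n₁/n₂ = 1/tan θ_B, so θ_B' = 90° − θ_B.
θ_B' = 90° − 50.15° = 39.85°.

θ_B' ≈ 39.85°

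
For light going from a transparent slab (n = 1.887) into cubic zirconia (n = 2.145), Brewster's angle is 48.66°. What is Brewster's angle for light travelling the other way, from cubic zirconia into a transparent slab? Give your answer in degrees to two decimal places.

tan θ_B' = n₁/n₂ = 1/tan θ_B, so θ_B' = 90° − θ_B.
θ_B' = 90° − 48.66° = 41.34°.

θ_B' ≈ 41.34°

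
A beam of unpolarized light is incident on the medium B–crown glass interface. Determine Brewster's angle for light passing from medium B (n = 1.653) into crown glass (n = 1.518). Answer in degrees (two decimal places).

Brewster's condition: tan θ_B = n₂/n₁ = 1.518/1.653 = 0.9183.
So θ_B = arctan 0.9183 = 42.56°.

θ_B ≈ 42.56°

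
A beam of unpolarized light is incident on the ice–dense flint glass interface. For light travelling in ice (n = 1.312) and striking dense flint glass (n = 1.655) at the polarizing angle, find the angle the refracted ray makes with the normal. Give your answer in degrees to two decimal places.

θ_B = arctan(n₂/n₁) = arctan(1.655/1.312) = 51.59°.
At Brewster's angle the reflected and refracted rays are perpendicular, so θ_t = 90° − θ_B = 90° − 51.59° = 38.41°.

θ_t ≈ 38.41°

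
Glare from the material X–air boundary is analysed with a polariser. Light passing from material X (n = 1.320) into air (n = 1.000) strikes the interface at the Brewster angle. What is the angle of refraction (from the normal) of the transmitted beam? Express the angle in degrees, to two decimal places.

θ_B = arctan(n₂/n₁) = arctan(1.000/1.320) = 37.15°.
At Brewster's angle the reflected and refracted rays are perpendicular, so θ_t = 90° − θ_B = 90° − 37.15° = 52.85°.

θ_t ≈ 52.85°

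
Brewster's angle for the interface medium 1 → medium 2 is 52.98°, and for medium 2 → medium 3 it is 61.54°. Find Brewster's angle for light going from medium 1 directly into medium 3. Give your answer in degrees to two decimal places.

θ_B ≈ 67.77°

tan θ_B(1→2) = n₂/n₁ = tan 52.98° = 1.3261.
tan θ_B(2→3) = n₃/n₂ = tan 61.54° = 1.8448.
n₃/n₁ = 2.4464. Then tan θ_B(1→3) = n₃/n₁, so θ_B(1→3) = arctan(2.4464) = 67.77°.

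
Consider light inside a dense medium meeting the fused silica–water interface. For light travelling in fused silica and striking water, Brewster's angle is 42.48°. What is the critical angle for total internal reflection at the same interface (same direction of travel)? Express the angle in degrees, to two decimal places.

θ_c ≈ 66.30°

n₂/n₁ = tan 42.48° = 0.9157; the critical angle satisfies sin θ_c = n₂/n₁.
θ_c = arcsin(0.9157) = 66.30°.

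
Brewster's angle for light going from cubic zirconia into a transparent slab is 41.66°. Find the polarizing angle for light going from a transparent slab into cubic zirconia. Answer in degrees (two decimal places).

Reversing the direction swaps n₁ and n₂, so tan θ_B' = 1/tan θ_B and θ_B' = 90° − θ_B.
Hence θ_B' = 90° − 41.66° = 48.34°.

θ_B' ≈ 48.34°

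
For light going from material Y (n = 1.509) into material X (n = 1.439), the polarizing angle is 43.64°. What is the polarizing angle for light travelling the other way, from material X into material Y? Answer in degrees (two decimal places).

θ_B' ≈ 46.36°

The two Brewster angles are complementary: θ_B' = 90° − θ_B = 90° − 43.64° = 46.36°.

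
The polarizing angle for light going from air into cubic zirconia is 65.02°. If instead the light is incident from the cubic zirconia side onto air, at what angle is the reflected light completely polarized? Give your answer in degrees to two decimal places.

Reversing the direction swaps n₁ and n₂, so tan θ_B' = 1/tan θ_B and θ_B' = 90° − θ_B.
Hence θ_B' = 90° − 65.02° = 24.98°.

θ_B' ≈ 24.98°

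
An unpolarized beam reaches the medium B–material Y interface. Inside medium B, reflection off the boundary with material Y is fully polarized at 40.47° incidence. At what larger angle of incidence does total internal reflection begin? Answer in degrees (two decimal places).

θ_c ≈ 58.56°

n₂/n₁ = tan 40.47° = 0.8532; the critical angle satisfies sin θ_c = n₂/n₁.
θ_c = arcsin(0.8532) = 58.56°.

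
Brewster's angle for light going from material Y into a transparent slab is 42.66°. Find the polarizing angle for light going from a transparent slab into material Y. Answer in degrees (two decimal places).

Reversing the direction swaps n₁ and n₂, so tan θ_B' = 1/tan θ_B and θ_B' = 90° − θ_B.
Hence θ_B' = 90° − 42.66° = 47.34°.

θ_B' ≈ 47.34°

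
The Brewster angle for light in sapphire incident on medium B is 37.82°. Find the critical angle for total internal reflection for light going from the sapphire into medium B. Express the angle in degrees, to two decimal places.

From Brewster, n₂/n₁ = tan θ_B = tan 37.82° = 0.7762.
Then sin θ_c = n₂/n₁ = 0.7762, so θ_c = arcsin 0.7762 = 50.92°.

θ_c ≈ 50.92°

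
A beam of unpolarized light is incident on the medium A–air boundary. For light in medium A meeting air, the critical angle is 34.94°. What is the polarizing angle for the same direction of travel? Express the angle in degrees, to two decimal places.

At the critical angle sin θ_c = n₂/n₁, giving n₂/n₁ = sin 34.94° = 0.5727.
Then tan θ_B = n₂/n₁ = 0.5727, so θ_B = arctan 0.5727 = 29.80°.

θ_B ≈ 29.80°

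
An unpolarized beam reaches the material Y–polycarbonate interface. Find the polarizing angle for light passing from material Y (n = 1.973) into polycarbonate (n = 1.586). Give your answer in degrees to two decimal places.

Brewster's condition: tan θ_B = n₂/n₁ = 1.586/1.973 = 0.8039.
θ_B = arctan(0.8039) = 38.79°.

θ_B ≈ 38.79°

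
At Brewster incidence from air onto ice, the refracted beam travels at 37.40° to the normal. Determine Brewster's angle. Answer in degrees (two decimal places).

Since the reflected and refracted rays are at right angles at the polarizing angle, θ_B + θ_t = 90°.
So θ_B = 90° − θ_t = 90° − 37.40° = 52.60°.

θ_B ≈ 52.60°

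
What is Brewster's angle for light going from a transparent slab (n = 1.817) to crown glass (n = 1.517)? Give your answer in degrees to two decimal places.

θ_B ≈ 39.86°

Here n₂/n₁ = 1.517/1.817 = 0.8349, and Brewster's law gives tan θ_B = n₂/n₁.
θ_B = arctan(0.8349) = 39.86°.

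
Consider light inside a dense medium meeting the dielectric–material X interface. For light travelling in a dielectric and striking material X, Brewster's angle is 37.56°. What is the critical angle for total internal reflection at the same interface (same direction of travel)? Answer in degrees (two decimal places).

θ_c ≈ 50.26°

From Brewster, n₂/n₁ = tan θ_B = tan 37.56° = 0.7690.
Then sin θ_c = n₂/n₁ = 0.7690, so θ_c = arcsin 0.7690 = 50.26°.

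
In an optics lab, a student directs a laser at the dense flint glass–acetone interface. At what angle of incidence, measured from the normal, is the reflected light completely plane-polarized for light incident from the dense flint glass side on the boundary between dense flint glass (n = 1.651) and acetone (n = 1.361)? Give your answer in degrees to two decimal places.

θ_B ≈ 39.50°

Here n₂/n₁ = 1.361/1.651 = 0.8243, and Brewster's law gives tan θ_B = n₂/n₁. Taking the arctangent, θ_B = 39.50°.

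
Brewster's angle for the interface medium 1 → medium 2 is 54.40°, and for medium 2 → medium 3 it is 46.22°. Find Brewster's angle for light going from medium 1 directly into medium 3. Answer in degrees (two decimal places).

θ_B ≈ 55.55°

Each Brewster angle gives a ratio: n₂/n₁ = tan 54.40° = 1.3968, n₃/n₂ = tan 46.22° = 1.0435.
n₃/n₁ = 1.4576. Then tan θ_B(1→3) = n₃/n₁, so θ_B(1→3) = arctan(1.4576) = 55.55°.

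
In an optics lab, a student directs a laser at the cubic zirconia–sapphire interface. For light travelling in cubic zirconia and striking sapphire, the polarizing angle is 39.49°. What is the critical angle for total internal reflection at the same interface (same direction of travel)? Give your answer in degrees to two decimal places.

θ_c ≈ 55.49°

n₂/n₁ = tan 39.49° = 0.8240; the critical angle satisfies sin θ_c = n₂/n₁.
θ_c = arcsin(0.8240) = 55.49°.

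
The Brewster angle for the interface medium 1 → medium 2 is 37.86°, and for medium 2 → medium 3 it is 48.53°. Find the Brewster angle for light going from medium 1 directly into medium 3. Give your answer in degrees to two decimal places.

Each Brewster angle gives a ratio: n₂/n₁ = tan 37.86° = 0.7774, n₃/n₂ = tan 48.53° = 1.1315.
n₃/n₁ = 0.8796. Then tan θ_B(1→3) = n₃/n₁, so θ_B(1→3) = arctan(0.8796) = 41.33°.

θ_B ≈ 41.33°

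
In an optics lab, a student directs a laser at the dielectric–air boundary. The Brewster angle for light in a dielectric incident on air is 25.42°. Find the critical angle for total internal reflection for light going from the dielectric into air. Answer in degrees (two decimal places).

θ_c ≈ 28.38°

n₂/n₁ = tan 25.42° = 0.4753; the critical angle satisfies sin θ_c = n₂/n₁.
θ_c = arcsin(0.4753) = 28.38°.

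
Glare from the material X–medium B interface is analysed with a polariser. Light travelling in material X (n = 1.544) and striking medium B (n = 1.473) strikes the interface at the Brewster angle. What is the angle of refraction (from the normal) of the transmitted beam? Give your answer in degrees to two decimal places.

First find Brewster's angle: tan θ_B = 1.473/1.544 = 0.9540, giving θ_B = 43.65°.
The refracted ray is perpendicular to the reflected ray, so θ_t = 90° − θ_B = 46.35°.

θ_t ≈ 46.35°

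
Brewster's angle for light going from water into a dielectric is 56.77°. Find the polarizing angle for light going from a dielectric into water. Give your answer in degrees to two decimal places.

tan θ_B' = n₁/n₂ = 1/tan θ_B, so θ_B' = 90° − θ_B.
θ_B' = 90° − 56.77° = 33.23°.

θ_B' ≈ 33.23°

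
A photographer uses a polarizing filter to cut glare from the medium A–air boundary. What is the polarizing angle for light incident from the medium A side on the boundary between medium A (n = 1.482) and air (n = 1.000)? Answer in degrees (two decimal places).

θ_B ≈ 34.01°

Here n₂/n₁ = 1.000/1.482 = 0.6748, and Brewster's law gives tan θ_B = n₂/n₁. Taking the arctangent, θ_B = 34.01°.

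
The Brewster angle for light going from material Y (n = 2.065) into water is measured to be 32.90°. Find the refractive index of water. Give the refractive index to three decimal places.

Brewster's law: tan θ_B = n₂/n₁ (light incident in material Y, refracted into water).
n₂ = n₁ tan θ_B = 2.065 × tan 32.90° = 1.336.

n ≈ 1.336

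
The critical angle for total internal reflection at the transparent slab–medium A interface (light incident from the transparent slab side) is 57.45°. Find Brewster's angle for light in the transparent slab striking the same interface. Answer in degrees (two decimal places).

At the critical angle sin θ_c = n₂/n₁, giving n₂/n₁ = sin 57.45° = 0.8429.
Then tan θ_B = n₂/n₁ = 0.8429, so θ_B = arctan 0.8429 = 40.13°.

θ_B ≈ 40.13°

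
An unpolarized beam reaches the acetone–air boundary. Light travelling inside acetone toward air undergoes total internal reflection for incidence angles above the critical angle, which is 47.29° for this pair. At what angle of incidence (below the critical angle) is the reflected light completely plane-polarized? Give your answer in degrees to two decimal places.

n₂/n₁ = sin θ_c = sin 47.29° = 0.7348.
tan θ_B equals the same ratio, so θ_B = arctan(0.7348) = 36.31°.

θ_B ≈ 36.31°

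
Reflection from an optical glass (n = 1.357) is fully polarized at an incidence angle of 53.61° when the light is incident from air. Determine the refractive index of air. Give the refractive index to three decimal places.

At the Brewster angle, tan θ_B = n₂/n₁ with n₁ on the incident side (air) and n₂ on the transmitted side (an optical glass).
n₁ = n₂ / tan θ_B = 1.357 / tan 53.61° = 1.000.

n ≈ 1.000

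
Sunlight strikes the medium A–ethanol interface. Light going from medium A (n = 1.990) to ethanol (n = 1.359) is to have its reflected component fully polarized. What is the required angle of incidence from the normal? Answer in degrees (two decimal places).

At Brewster's angle the reflected and refracted rays are perpendicular, which with Snell's law gives tan θ_B = n₂/n₁.
tan θ_B = n₂/n₁ = 1.359/1.990 = 0.6829.
θ_B = arctan(0.6829) = 34.33°.

θ_B ≈ 34.33°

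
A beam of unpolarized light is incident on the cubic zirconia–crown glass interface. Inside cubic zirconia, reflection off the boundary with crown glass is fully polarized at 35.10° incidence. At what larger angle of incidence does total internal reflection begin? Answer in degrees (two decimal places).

θ_c ≈ 44.65°

tan θ_B = n₂/n₁ = tan 35.10° = 0.7028.
Total internal reflection: sin θ_c = n₂/n₁ = 0.7028.
θ_c = arcsin(0.7028) = 44.65°.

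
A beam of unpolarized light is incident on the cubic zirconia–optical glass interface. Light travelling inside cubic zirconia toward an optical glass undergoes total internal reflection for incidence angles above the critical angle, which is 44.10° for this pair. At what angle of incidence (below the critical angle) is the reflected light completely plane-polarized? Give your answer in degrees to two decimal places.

At the critical angle sin θ_c = n₂/n₁, giving n₂/n₁ = sin 44.10° = 0.6959.
Then tan θ_B = n₂/n₁ = 0.6959, so θ_B = arctan 0.6959 = 34.83°.

θ_B ≈ 34.83°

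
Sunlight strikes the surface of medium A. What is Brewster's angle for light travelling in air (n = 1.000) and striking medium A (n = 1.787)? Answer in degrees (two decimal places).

Here n₂/n₁ = 1.787/1.000 = 1.7870, and Brewster's law gives tan θ_B = n₂/n₁.
θ_B = arctan(1.7870) = 60.77°.

θ_B ≈ 60.77°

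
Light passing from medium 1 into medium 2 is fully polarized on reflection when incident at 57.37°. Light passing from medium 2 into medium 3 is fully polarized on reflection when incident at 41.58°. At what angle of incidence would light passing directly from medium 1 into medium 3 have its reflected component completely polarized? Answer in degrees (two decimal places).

θ_B ≈ 54.18°

n₂/n₁ = tan 57.37° = 1.5619 and n₃/n₂ = tan 41.58° = 0.8872.
n₃/n₁ = 1.3857. Then tan θ_B(1→3) = n₃/n₁, so θ_B(1→3) = arctan(1.3857) = 54.18°.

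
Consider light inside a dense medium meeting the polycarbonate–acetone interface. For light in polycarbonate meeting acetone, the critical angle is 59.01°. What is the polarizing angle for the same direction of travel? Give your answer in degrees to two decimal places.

θ_B ≈ 40.61°

At the critical angle sin θ_c = n₂/n₁, giving n₂/n₁ = sin 59.01° = 0.8573.
Then tan θ_B = n₂/n₁ = 0.8573, so θ_B = arctan 0.8573 = 40.61°.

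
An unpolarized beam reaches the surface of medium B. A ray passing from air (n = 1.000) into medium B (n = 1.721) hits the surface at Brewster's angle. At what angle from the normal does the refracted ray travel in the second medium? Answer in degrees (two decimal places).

θ_t ≈ 30.16°

tan θ_B = n₂/n₁ = 1.721/1.000 = 1.7210, so θ_B = 59.84°.
The refracted ray is perpendicular to the reflected ray, so θ_t = 90° − θ_B = 30.16°.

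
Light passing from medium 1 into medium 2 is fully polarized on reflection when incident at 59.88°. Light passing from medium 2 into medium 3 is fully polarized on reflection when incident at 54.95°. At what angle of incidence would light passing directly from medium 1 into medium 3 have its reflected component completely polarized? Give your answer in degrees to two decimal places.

tan θ_B(1→2) = n₂/n₁ = tan 59.88° = 1.7237.
tan θ_B(2→3) = n₃/n₂ = tan 54.95° = 1.4255.
So n₃/n₁ = (n₂/n₁)(n₃/n₂) = 1.7237 × 1.4255 = 2.4571.
θ_B(1→3) = arctan(2.4571) = 67.85°.

θ_B ≈ 67.85°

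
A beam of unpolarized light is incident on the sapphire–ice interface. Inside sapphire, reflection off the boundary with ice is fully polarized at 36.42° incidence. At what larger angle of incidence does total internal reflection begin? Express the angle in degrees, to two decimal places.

n₂/n₁ = tan 36.42° = 0.7378; the critical angle satisfies sin θ_c = n₂/n₁.
θ_c = arcsin(0.7378) = 47.54°.

θ_c ≈ 47.54°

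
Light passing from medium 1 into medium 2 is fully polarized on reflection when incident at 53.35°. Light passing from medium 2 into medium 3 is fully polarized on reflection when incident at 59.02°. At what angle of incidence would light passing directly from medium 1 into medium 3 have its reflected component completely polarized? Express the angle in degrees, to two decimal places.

Each Brewster angle gives a ratio: n₂/n₁ = tan 53.35° = 1.3440, n₃/n₂ = tan 59.02° = 1.6656.
Multiplying, n₃/n₁ = 1.3440 × 1.6656 = 2.2386, and θ_B(1→3) = arctan 2.2386 = 65.93°.

θ_B ≈ 65.93°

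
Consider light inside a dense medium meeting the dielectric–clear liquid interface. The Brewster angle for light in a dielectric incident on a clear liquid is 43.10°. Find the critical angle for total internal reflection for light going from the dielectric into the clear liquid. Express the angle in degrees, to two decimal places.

tan θ_B = n₂/n₁ = tan 43.10° = 0.9358.
Total internal reflection: sin θ_c = n₂/n₁ = 0.9358.
θ_c = arcsin(0.9358) = 69.36°.

θ_c ≈ 69.36°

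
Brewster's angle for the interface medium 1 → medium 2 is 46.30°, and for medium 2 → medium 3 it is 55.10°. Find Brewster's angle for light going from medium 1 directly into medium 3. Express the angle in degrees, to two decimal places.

θ_B ≈ 56.31°

n₂/n₁ = tan 46.30° = 1.0464 and n₃/n₂ = tan 55.10° = 1.4335.
n₃/n₁ = 1.5000. Then tan θ_B(1→3) = n₃/n₁, so θ_B(1→3) = arctan(1.5000) = 56.31°.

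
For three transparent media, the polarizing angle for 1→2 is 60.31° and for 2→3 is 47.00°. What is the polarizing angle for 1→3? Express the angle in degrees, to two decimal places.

θ_B ≈ 62.00°

tan θ_B(1→2) = n₂/n₁ = tan 60.31° = 1.7539.
tan θ_B(2→3) = n₃/n₂ = tan 47.00° = 1.0724.
So n₃/n₁ = (n₂/n₁)(n₃/n₂) = 1.7539 × 1.0724 = 1.8808.
θ_B(1→3) = arctan(1.8808) = 62.00°.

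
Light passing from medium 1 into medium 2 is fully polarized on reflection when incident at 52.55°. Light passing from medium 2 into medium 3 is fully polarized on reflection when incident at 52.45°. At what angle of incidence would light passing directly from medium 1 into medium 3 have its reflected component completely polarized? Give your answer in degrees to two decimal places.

Each Brewster angle gives a ratio: n₂/n₁ = tan 52.55° = 1.3056, n₃/n₂ = tan 52.45° = 1.3009.
n₃/n₁ = 1.6984. Then tan θ_B(1→3) = n₃/n₁, so θ_B(1→3) = arctan(1.6984) = 59.51°.

θ_B ≈ 59.51°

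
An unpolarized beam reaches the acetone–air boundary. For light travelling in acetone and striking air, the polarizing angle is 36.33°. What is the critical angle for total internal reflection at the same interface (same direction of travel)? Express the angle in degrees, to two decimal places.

θ_c ≈ 47.34°

n₂/n₁ = tan 36.33° = 0.7354; the critical angle satisfies sin θ_c = n₂/n₁.
θ_c = arcsin(0.7354) = 47.34°.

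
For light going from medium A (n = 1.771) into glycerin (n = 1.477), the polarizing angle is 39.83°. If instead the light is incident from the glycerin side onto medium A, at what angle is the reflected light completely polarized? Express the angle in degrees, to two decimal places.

Reversing the direction swaps n₁ and n₂, so tan θ_B' = 1/tan θ_B and θ_B' = 90° − θ_B.
Hence θ_B' = 90° − 39.83° = 50.17°.

θ_B' ≈ 50.17°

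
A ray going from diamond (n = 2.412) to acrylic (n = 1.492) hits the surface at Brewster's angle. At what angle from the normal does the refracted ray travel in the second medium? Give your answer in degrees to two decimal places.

θ_t ≈ 58.26°

tan θ_B = n₂/n₁ = 1.492/2.412 = 0.6186, so θ_B = 31.74°.
The refracted ray is perpendicular to the reflected ray, so θ_t = 90° − θ_B = 58.26°.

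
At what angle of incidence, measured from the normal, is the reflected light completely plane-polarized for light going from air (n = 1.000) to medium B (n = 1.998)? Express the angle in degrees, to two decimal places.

θ_B ≈ 63.41°

tan θ_B = n₂/n₁ = 1.998/1.000 = 1.9980.
So θ_B = arctan 1.9980 = 63.41°.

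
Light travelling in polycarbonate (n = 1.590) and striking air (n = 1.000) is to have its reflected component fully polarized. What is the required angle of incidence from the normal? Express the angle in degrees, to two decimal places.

θ_B ≈ 32.17°

tan θ_B = n₂/n₁ = 1.000/1.590 = 0.6289. Taking the arctangent, θ_B = 32.17°.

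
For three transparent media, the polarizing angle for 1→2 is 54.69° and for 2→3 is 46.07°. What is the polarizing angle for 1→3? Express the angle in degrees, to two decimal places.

θ_B ≈ 55.69°

tan θ_B(1→2) = n₂/n₁ = tan 54.69° = 1.4118.
tan θ_B(2→3) = n₃/n₂ = tan 46.07° = 1.0381.
So n₃/n₁ = (n₂/n₁)(n₃/n₂) = 1.4118 × 1.0381 = 1.4656.
θ_B(1→3) = arctan(1.4656) = 55.69°.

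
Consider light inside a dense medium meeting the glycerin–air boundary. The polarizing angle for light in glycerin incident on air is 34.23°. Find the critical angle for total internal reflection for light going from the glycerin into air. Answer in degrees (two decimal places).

θ_c ≈ 42.87°

tan θ_B = n₂/n₁ = tan 34.23° = 0.6804.
Total internal reflection: sin θ_c = n₂/n₁ = 0.6804.
θ_c = arcsin(0.6804) = 42.87°.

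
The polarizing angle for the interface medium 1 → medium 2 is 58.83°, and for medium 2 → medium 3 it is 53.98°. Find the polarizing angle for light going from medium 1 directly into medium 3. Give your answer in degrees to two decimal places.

θ_B ≈ 66.26°

Each Brewster angle gives a ratio: n₂/n₁ = tan 58.83° = 1.6531, n₃/n₂ = tan 53.98° = 1.3754.
n₃/n₁ = 2.2737. Then tan θ_B(1→3) = n₃/n₁, so θ_B(1→3) = arctan(2.2737) = 66.26°.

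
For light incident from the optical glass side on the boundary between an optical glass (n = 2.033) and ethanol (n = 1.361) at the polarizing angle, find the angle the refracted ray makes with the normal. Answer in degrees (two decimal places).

First find Brewster's angle: tan θ_B = 1.361/2.033 = 0.6695, giving θ_B = 33.80°.
Since θ_B + θ_t = 90° at Brewster incidence, θ_t = 90° − 33.80° = 56.20°.

θ_t ≈ 56.20°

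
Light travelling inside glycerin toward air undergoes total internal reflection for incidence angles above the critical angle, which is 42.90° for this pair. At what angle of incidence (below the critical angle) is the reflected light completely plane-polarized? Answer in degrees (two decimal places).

θ_B ≈ 34.24°

sin θ_c = n₂/n₁, so n₂/n₁ = sin 42.90° = 0.6807.
Brewster: tan θ_B = n₂/n₁ = 0.6807.
θ_B = arctan(0.6807) = 34.24°.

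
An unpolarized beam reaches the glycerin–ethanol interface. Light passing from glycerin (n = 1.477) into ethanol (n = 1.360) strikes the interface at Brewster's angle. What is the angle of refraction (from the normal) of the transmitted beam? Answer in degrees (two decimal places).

θ_B = arctan(n₂/n₁) = arctan(1.360/1.477) = 42.64°.
At Brewster's angle the reflected and refracted rays are perpendicular, so θ_t = 90° − θ_B = 90° − 42.64° = 47.36°.

θ_t ≈ 47.36°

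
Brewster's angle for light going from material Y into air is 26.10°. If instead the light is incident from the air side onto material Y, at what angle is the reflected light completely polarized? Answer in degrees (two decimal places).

Reversing the direction swaps n₁ and n₂, so tan θ_B' = 1/tan θ_B and θ_B' = 90° − θ_B.
Hence θ_B' = 90° − 26.10° = 63.90°.

θ_B' ≈ 63.90°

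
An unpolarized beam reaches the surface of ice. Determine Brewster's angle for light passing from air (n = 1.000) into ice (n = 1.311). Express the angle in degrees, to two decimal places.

tan θ_B = n₂/n₁ = 1.311/1.000 = 1.3110. Taking the arctangent, θ_B = 52.66°.

θ_B ≈ 52.66°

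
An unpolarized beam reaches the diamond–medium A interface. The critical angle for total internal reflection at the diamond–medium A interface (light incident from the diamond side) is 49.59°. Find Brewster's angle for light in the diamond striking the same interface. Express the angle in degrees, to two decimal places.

θ_B ≈ 37.29°

n₂/n₁ = sin θ_c = sin 49.59° = 0.7614.
tan θ_B equals the same ratio, so θ_B = arctan(0.7614) = 37.29°.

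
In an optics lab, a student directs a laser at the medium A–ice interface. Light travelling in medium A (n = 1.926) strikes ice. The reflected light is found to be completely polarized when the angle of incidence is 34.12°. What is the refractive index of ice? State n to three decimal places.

Full polarization of the reflected beam means tan θ_B = n₂/n₁, where n₁ is the incident medium (medium A).
n₂ = n₁ tan θ_B = 1.926 × tan 34.12° = 1.305.

n ≈ 1.305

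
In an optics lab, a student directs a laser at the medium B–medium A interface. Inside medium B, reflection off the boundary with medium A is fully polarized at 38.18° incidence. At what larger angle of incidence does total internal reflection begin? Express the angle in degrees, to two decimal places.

θ_c ≈ 51.85°

tan θ_B = n₂/n₁ = tan 38.18° = 0.7864.
Total internal reflection: sin θ_c = n₂/n₁ = 0.7864.
θ_c = arcsin(0.7864) = 51.85°.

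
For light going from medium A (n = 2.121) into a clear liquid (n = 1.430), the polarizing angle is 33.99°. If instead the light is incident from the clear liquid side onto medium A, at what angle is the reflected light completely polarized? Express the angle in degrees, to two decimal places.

θ_B' ≈ 56.01°

The two Brewster angles are complementary: θ_B' = 90° − θ_B = 90° − 33.99° = 56.01°.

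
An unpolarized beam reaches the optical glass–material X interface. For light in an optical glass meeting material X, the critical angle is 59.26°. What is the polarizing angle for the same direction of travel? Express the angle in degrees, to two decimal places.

θ_B ≈ 40.68°

n₂/n₁ = sin θ_c = sin 59.26° = 0.8595.
tan θ_B equals the same ratio, so θ_B = arctan(0.8595) = 40.68°.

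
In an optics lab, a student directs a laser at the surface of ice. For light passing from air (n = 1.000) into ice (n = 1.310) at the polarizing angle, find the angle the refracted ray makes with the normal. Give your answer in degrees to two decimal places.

θ_t ≈ 37.36°

First find Brewster's angle: tan θ_B = 1.310/1.000 = 1.3100, giving θ_B = 52.64°.
The refracted ray is perpendicular to the reflected ray, so θ_t = 90° − θ_B = 37.36°.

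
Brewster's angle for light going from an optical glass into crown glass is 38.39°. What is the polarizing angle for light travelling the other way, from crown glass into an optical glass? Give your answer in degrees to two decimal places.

θ_B' ≈ 51.61°

tan θ_B' = n₁/n₂ = 1/tan θ_B, so θ_B' = 90° − θ_B.
θ_B' = 90° − 38.39° = 51.61°.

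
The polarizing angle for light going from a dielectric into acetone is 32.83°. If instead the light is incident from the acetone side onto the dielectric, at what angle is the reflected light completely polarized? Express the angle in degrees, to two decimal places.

tan θ_B' = n₁/n₂ = 1/tan θ_B, so θ_B' = 90° − θ_B.
θ_B' = 90° − 32.83° = 57.17°.

θ_B' ≈ 57.17°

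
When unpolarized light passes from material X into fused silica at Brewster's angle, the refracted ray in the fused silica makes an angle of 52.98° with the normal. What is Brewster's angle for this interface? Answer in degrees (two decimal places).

θ_B ≈ 37.02°

At Brewster's angle the reflected and refracted rays are perpendicular, so θ_B + θ_t = 90°.
θ_B = 90° − 52.98° = 37.02°.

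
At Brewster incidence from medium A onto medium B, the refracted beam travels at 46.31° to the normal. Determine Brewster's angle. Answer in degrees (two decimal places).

Since the reflected and refracted rays are at right angles at the polarizing angle, θ_B + θ_t = 90°.
θ_B = 90° − 46.31° = 43.69°.

θ_B ≈ 43.69°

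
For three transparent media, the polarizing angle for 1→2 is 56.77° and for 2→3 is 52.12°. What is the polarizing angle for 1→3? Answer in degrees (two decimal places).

θ_B ≈ 62.99°

tan θ_B(1→2) = n₂/n₁ = tan 56.77° = 1.5264.
tan θ_B(2→3) = n₃/n₂ = tan 52.12° = 1.2855.
n₃/n₁ = 1.9622. Then tan θ_B(1→3) = n₃/n₁, so θ_B(1→3) = arctan(1.9622) = 62.99°.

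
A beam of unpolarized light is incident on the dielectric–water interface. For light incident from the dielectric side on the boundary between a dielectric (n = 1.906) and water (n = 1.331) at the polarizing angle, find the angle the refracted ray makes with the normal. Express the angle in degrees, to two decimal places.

θ_t ≈ 55.07°

tan θ_B = n₂/n₁ = 1.331/1.906 = 0.6983, so θ_B = 34.93°.
The refracted ray is perpendicular to the reflected ray, so θ_t = 90° − θ_B = 55.07°.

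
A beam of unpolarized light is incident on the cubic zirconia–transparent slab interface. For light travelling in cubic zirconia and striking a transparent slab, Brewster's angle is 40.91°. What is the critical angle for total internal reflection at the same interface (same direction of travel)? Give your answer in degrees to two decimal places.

tan θ_B = n₂/n₁ = tan 40.91° = 0.8665.
Total internal reflection: sin θ_c = n₂/n₁ = 0.8665.
θ_c = arcsin(0.8665) = 60.06°.

θ_c ≈ 60.06°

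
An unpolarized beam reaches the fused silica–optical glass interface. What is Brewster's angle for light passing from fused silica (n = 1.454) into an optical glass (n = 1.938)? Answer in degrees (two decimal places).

tan θ_B = n₂/n₁ = 1.938/1.454 = 1.3329.
θ_B = arctan(1.3329) = 53.12°.

θ_B ≈ 53.12°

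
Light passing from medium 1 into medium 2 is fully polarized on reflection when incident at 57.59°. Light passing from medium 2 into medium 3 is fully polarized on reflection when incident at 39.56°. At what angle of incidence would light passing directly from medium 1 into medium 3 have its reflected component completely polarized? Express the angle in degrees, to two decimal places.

n₂/n₁ = tan 57.59° = 1.5751 and n₃/n₂ = tan 39.56° = 0.8261.
n₃/n₁ = 1.3012. Then tan θ_B(1→3) = n₃/n₁, so θ_B(1→3) = arctan(1.3012) = 52.46°.

θ_B ≈ 52.46°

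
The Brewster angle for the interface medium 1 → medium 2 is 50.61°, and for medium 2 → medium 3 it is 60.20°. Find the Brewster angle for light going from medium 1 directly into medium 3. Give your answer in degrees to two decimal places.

Each Brewster angle gives a ratio: n₂/n₁ = tan 50.61° = 1.2179, n₃/n₂ = tan 60.20° = 1.7461.
Multiplying, n₃/n₁ = 1.2179 × 1.7461 = 2.1265, and θ_B(1→3) = arctan 2.1265 = 64.81°.

θ_B ≈ 64.81°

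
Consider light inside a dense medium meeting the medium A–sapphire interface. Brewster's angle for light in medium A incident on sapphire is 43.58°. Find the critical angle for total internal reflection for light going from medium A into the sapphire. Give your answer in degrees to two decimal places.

θ_c ≈ 72.11°

n₂/n₁ = tan 43.58° = 0.9516; the critical angle satisfies sin θ_c = n₂/n₁.
θ_c = arcsin(0.9516) = 72.11°.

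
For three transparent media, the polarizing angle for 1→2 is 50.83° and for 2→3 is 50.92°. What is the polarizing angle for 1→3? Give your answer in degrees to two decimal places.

θ_B ≈ 56.51°

Each Brewster angle gives a ratio: n₂/n₁ = tan 50.83° = 1.2274, n₃/n₂ = tan 50.92° = 1.2314.
Multiplying, n₃/n₁ = 1.2274 × 1.2314 = 1.5114, and θ_B(1→3) = arctan 1.5114 = 56.51°.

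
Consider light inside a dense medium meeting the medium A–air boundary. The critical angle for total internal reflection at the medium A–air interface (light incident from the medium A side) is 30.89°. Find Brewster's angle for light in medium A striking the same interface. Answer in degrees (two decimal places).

At the critical angle sin θ_c = n₂/n₁, giving n₂/n₁ = sin 30.89° = 0.5134.
Then tan θ_B = n₂/n₁ = 0.5134, so θ_B = arctan 0.5134 = 27.18°.

θ_B ≈ 27.18°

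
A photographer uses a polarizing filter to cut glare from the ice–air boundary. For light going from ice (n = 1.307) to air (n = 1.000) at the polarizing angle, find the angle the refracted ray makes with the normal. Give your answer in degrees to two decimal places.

First find Brewster's angle: tan θ_B = 1.000/1.307 = 0.7651, giving θ_B = 37.42°.
The refracted ray is perpendicular to the reflected ray, so θ_t = 90° − θ_B = 52.58°.

θ_t ≈ 52.58°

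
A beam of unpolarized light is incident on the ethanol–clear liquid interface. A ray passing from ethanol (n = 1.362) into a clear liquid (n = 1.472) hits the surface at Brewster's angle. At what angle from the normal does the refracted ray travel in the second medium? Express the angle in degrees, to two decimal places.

First find Brewster's angle: tan θ_B = 1.472/1.362 = 1.0808, giving θ_B = 47.22°.
The refracted ray is perpendicular to the reflected ray, so θ_t = 90° − θ_B = 42.78°.

θ_t ≈ 42.78°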